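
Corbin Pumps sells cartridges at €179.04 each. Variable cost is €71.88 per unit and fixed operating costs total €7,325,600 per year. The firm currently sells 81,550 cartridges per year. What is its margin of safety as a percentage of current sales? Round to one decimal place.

16.2%

Each unit contributes €179.04 − €71.88 = €107.16. Break-even units = €7,325,600 ÷ €107.16 = 68,361.33; break-even revenue = 68,361.33 × €179.04 = €12,239,412.32.
Actual sales revenue = 81,550 × €179.04 = €14,600,712.00.
Margin of safety = (€14,600,712.00 − €12,239,412.32) ÷ €14,600,712.00 = 16.2%.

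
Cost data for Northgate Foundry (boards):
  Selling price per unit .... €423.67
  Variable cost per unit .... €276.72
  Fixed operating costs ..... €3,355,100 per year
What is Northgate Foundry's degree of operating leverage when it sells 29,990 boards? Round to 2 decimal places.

4.19

Contribution at this volume is 29,990 × €146.95 = €4,407,030.50.
Subtracting fixed costs: EBIT = €4,407,030.50 − €3,355,100 = €1,051,930.50.
DOL = contribution ÷ EBIT = €4,407,030.50 ÷ €1,051,930.50 = 4.1895.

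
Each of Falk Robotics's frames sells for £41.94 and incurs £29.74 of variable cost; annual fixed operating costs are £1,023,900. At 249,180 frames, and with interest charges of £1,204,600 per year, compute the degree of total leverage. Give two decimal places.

Total contribution margin = 249,180 × £12.20 = £3,039,996.00.
EBIT = £3,039,996.00 − £1,023,900 = £2,016,096.00. Interest = £1,204,600.00, so EBIT − I = £811,496.00.
DCL = contribution ÷ (EBIT − I) = £3,039,996.00 ÷ £811,496.00 = 3.7462.

3.75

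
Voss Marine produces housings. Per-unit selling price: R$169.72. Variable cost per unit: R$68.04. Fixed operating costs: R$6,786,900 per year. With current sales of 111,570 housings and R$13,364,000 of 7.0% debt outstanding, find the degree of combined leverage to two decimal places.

3.13

At 111,570 units, contribution = 111,570 × R$101.68 = R$11,344,437.60.
Operating income = contribution − fixed costs = R$11,344,437.60 − R$6,786,900 = R$4,557,537.60. Interest = R$935,480.00.
DOL = R$11,344,437.60 ÷ R$4,557,537.60 = 2.4892; DFL = R$4,557,537.60 ÷ R$3,622,057.60 = 1.2583.
Combined leverage = 2.4892 × 1.2583 = 3.1322.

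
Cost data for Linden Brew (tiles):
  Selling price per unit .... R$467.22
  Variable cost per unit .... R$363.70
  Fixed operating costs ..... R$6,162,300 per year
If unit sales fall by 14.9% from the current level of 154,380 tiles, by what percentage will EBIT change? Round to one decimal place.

-24.3%

At 154,380 units, contribution = 154,380 × R$103.52 = R$15,981,417.60.
Subtracting fixed costs: EBIT = R$15,981,417.60 − R$6,162,300 = R$9,819,117.60.
DOL = contribution ÷ EBIT = R$15,981,417.60 ÷ R$9,819,117.60 = 1.6276.
Operating income changes by 1.6276 × -14.9% = -24.3%.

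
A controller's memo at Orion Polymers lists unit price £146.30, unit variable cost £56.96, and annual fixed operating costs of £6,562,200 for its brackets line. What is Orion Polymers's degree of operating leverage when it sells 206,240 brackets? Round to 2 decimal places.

1.55

Total contribution margin = 206,240 × £89.34 = £18,425,481.60.
EBIT = £18,425,481.60 − £6,562,200 = £11,863,281.60.
Degree of operating leverage = £18,425,481.60 / £11,863,281.60 = 1.5532.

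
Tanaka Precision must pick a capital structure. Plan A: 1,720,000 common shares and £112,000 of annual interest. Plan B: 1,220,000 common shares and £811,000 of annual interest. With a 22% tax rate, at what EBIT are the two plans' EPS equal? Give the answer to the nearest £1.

At indifference, (EBIT − 112,000)(1 − t)/1,720,000 = (EBIT − 811,000)(1 − t)/1,220,000.
Cancelling (1 − t) and cross-multiplying: 1,220,000·(EBIT − 112,000) = 1,720,000·(EBIT − 811,000).
EBIT × (1,720,000 − 1,220,000) = 811,000 × 1,720,000 − 112,000 × 1,220,000 = 1,258,280,000,000, so EBIT = 1,258,280,000,000 ÷ 500,000 = 2,516,560.00.

£2,516,560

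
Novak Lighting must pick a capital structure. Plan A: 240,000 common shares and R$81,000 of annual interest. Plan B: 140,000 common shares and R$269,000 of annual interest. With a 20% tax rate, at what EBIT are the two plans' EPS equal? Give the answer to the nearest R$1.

R$532,200

Set EPS_A = EPS_B: (EBIT − R$81,000)(1 − 0.20) ÷ 240,000 = (EBIT − R$269,000)(1 − 0.20) ÷ 140,000.
The (1 − t) factor cancels: (EBIT − 81,000) × 140,000 = (EBIT − 269,000) × 240,000.
EBIT × (240,000 − 140,000) = 269,000 × 240,000 − 81,000 × 140,000 = 53,220,000,000, so EBIT = 53,220,000,000 ÷ 100,000 = 532,200.00.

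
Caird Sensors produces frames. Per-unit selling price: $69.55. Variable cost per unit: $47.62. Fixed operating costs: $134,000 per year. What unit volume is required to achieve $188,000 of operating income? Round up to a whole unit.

Each unit contributes $69.55 − $47.62 = $21.93.
Required volume = (fixed costs + target profit) ÷ CM = ($134,000 + $188,000) ÷ $21.93 = 14,683.08, so 14,684 frames.

14,684 frames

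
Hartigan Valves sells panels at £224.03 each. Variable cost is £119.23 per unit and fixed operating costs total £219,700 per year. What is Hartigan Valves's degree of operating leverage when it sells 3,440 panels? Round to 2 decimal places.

Total contribution margin = 3,440 × £104.80 = £360,512.00.
Subtracting fixed costs: EBIT = £360,512.00 − £219,700 = £140,812.00.
Degree of operating leverage = £360,512.00 / £140,812.00 = 2.5602.

2.56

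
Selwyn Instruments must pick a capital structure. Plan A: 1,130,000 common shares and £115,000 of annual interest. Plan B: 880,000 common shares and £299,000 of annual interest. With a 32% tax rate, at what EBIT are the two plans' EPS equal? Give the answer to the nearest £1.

£946,680

At indifference, (EBIT − 115,000)(1 − t)/1,130,000 = (EBIT − 299,000)(1 − t)/880,000.
The (1 − t) factor cancels: (EBIT − 115,000) × 880,000 = (EBIT − 299,000) × 1,130,000.
EBIT × (1,130,000 − 880,000) = 299,000 × 1,130,000 − 115,000 × 880,000 = 236,670,000,000, so EBIT = 236,670,000,000 ÷ 250,000 = 946,680.00.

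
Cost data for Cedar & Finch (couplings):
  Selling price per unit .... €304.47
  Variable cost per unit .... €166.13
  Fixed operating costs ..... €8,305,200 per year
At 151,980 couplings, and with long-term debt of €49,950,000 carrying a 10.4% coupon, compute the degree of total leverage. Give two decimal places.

Contribution at this volume is 151,980 × €138.34 = €21,024,913.20.
EBIT = €21,024,913.20 − €8,305,200 = €12,719,713.20. Interest = €5,194,800.00.
DOL = €21,024,913.20 ÷ €12,719,713.20 = 1.6529; DFL = €12,719,713.20 ÷ €7,524,913.20 = 1.6903.
Combined leverage = 1.6529 × 1.6903 = 2.7939.

2.79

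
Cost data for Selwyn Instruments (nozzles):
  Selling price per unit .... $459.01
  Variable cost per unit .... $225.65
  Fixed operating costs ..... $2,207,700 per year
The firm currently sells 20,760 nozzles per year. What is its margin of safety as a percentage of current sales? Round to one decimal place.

Unit CM = price − variable cost = $459.01 − $225.65 = $233.36. Break-even units = $2,207,700 ÷ $233.36 = 9,460.49; break-even revenue = 9,460.49 × $459.01 = $4,342,459.62.
Actual sales revenue = 20,760 × $459.01 = $9,529,047.60.
Margin of safety = ($9,529,047.60 − $4,342,459.62) ÷ $9,529,047.60 = 54.4%.

54.4%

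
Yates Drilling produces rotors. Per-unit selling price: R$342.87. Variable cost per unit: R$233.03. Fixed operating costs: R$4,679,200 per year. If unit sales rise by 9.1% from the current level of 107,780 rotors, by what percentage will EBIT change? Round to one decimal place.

+15.0%

Contribution at this volume is 107,780 × R$109.84 = R$11,838,555.20.
Operating income = contribution − fixed costs = R$11,838,555.20 − R$4,679,200 = R$7,159,355.20.
DOL = contribution ÷ EBIT = R$11,838,555.20 ÷ R$7,159,355.20 = 1.6536.
Operating income changes by 1.6536 × +9.1% = +15.0%.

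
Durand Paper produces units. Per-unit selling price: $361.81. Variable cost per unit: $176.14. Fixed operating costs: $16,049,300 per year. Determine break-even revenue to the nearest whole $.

$31,274,828

CM per unit = $361.81 − $176.14 = $185.67; CM ratio = $185.67 / $361.81 = 0.5132.
Break-even revenue = fixed costs × price ÷ CM = $16,049,300 × $361.81 ÷ $185.67 = $31,274,828.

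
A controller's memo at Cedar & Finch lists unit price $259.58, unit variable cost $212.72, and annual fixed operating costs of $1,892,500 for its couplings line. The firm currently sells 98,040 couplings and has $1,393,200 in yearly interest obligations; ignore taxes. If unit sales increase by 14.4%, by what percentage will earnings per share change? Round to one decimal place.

+50.6%

Contribution at this volume is 98,040 × $46.86 = $4,594,154.40.
Subtracting fixed costs: EBIT = $4,594,154.40 − $1,892,500 = $2,701,654.40.
After interest of $1,393,200.00, pre-tax earnings = $1,308,454.40.
DCL = total CM / (EBIT − I) = $4,594,154.40 / $1,308,454.40 = 3.5111.
%ΔEPS = DCL × %ΔSales = 3.5111 × +14.4% = +50.6%.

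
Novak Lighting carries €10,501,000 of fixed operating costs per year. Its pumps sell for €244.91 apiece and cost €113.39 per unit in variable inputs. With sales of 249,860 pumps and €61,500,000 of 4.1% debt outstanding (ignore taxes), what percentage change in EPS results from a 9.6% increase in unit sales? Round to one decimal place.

Total contribution margin = 249,860 × €131.52 = €32,861,587.20.
Operating income = contribution − fixed costs = €32,861,587.20 − €10,501,000 = €22,360,587.20.
After interest of €2,521,500.00, pre-tax earnings = €19,839,087.20.
DCL = total CM / (EBIT − I) = €32,861,587.20 / €19,839,087.20 = 1.6564.
EPS therefore changes by 1.6564 × (+9.6%) = +15.9%.

+15.9%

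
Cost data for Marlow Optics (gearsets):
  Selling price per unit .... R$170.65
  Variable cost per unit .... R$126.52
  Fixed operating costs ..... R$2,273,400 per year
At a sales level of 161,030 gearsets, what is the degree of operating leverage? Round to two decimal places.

At 161,030 units, contribution = 161,030 × R$44.13 = R$7,106,253.90.
EBIT = R$7,106,253.90 − R$2,273,400 = R$4,832,853.90.
DOL = contribution ÷ EBIT = R$7,106,253.90 ÷ R$4,832,853.90 = 1.4704.

1.47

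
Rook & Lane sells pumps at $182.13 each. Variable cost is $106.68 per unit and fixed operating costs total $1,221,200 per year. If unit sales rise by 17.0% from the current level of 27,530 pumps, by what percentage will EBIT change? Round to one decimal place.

+41.3%

At 27,530 units, contribution = 27,530 × $75.45 = $2,077,138.50.
Operating income = contribution − fixed costs = $2,077,138.50 − $1,221,200 = $855,938.50.
DOL = contribution ÷ EBIT = $2,077,138.50 ÷ $855,938.50 = 2.4267.
So EBIT moves 2.4267 × (+17.0%) = +41.3%.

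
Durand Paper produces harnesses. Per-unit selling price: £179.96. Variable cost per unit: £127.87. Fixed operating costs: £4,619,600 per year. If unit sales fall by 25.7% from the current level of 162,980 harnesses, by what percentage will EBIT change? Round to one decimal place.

Contribution at this volume is 162,980 × £52.09 = £8,489,628.20.
Subtracting fixed costs: EBIT = £8,489,628.20 − £4,619,600 = £3,870,028.20.
DOL = contribution ÷ EBIT = £8,489,628.20 ÷ £3,870,028.20 = 2.1937.
So EBIT moves 2.1937 × (-25.7%) = -56.4%.

-56.4%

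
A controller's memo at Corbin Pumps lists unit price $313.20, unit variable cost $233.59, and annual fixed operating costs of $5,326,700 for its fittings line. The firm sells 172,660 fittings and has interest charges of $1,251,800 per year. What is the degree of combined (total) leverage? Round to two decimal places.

Contribution at this volume is 172,660 × $79.61 = $13,745,462.60.
Subtracting fixed costs: EBIT = $13,745,462.60 − $5,326,700 = $8,418,762.60. Interest = $1,251,800.00.
DOL = $13,745,462.60 ÷ $8,418,762.60 = 1.6327; DFL = $8,418,762.60 ÷ $7,166,962.60 = 1.1747.
DCL = DOL × DFL = 1.6327 × 1.1747 = 1.9179.

1.92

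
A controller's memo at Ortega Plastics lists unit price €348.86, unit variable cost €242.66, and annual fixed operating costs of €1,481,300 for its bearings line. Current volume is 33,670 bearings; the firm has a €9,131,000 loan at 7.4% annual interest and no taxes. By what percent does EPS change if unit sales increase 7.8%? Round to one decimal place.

+19.7%

Total contribution margin = 33,670 × €106.20 = €3,575,754.00.
Subtracting fixed costs: EBIT = €3,575,754.00 − €1,481,300 = €2,094,454.00.
Interest = €675,694.00, so EBIT − I = €1,418,760.00.
Degree of combined leverage = contribution ÷ (EBIT − I) = €3,575,754.00 ÷ €1,418,760.00 = 2.5203.
EPS therefore changes by 2.5203 × (+7.8%) = +19.7%.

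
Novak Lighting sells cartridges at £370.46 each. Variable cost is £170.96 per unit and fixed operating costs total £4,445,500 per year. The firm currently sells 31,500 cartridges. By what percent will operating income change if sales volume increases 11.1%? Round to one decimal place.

At 31,500 units, contribution = 31,500 × £199.50 = £6,284,250.00.
EBIT = £6,284,250.00 − £4,445,500 = £1,838,750.00.
DOL = contribution ÷ EBIT = £6,284,250.00 ÷ £1,838,750.00 = 3.4177.
So EBIT moves 3.4177 × (+11.1%) = +37.9%.

+37.9%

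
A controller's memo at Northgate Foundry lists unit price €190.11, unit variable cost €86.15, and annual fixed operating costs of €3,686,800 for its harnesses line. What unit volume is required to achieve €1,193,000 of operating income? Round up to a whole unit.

Unit CM = price − variable cost = €190.11 − €86.15 = €103.96.
Need Q such that Q × €103.96 − €3,686,800 = €1,193,000, i.e. Q = €4,879,800 / €103.96 = 46,939.21 → 46,940.

46,940 harnesses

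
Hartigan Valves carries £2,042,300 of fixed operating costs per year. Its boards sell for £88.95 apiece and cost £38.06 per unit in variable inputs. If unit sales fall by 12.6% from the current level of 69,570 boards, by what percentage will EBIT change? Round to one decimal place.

Contribution at this volume is 69,570 × £50.89 = £3,540,417.30.
Subtracting fixed costs: EBIT = £3,540,417.30 − £2,042,300 = £1,498,117.30.
Degree of operating leverage = £3,540,417.30 / £1,498,117.30 = 2.3632.
So EBIT moves 2.3632 × (-12.6%) = -29.8%.

-29.8%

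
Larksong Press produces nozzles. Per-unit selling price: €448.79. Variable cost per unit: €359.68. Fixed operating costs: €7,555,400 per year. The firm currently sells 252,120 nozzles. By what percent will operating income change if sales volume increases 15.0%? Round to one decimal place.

+22.6%

Total contribution margin = 252,120 × €89.11 = €22,466,413.20.
Operating income = contribution − fixed costs = €22,466,413.20 − €7,555,400 = €14,911,013.20.
DOL = contribution ÷ EBIT = €22,466,413.20 ÷ €14,911,013.20 = 1.5067.
%ΔEBIT = DOL × %ΔSales = 1.5067 × +15.0% = +22.6%.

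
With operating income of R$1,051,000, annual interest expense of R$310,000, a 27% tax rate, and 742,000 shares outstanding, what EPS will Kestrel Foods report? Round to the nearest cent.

R$0.73

Interest = R$310,000.00, so EBT = R$1,051,000 − R$310,000.00 = R$741,000.00.
After tax at 27%: net income = R$741,000.00 × 0.73 = R$540,930.00.
EPS = R$540,930.00 ÷ 742,000 = R$0.73.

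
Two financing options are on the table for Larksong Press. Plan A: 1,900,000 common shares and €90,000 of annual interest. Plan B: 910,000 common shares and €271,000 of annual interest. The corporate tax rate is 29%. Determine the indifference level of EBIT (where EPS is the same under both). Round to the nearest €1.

€437,374

Set EPS_A = EPS_B: (EBIT − €90,000)(1 − 0.29) ÷ 1,900,000 = (EBIT − €271,000)(1 − 0.29) ÷ 910,000.
Cancelling (1 − t) and cross-multiplying: 910,000·(EBIT − 90,000) = 1,900,000·(EBIT − 271,000).
Solving, EBIT = (271,000·1,900,000 − 90,000·910,000) / (1,900,000 − 910,000) = 433,000,000,000 / 990,000 = 437,373.74.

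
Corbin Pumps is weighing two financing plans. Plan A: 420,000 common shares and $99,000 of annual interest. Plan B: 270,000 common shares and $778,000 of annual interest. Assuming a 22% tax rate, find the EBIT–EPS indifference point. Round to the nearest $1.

At indifference, (EBIT − 99,000)(1 − t)/420,000 = (EBIT − 778,000)(1 − t)/270,000.
Cancelling (1 − t) and cross-multiplying: 270,000·(EBIT − 99,000) = 420,000·(EBIT − 778,000).
EBIT × (420,000 − 270,000) = 778,000 × 420,000 − 99,000 × 270,000 = 300,030,000,000, so EBIT = 300,030,000,000 ÷ 150,000 = 2,000,200.00.

$2,000,200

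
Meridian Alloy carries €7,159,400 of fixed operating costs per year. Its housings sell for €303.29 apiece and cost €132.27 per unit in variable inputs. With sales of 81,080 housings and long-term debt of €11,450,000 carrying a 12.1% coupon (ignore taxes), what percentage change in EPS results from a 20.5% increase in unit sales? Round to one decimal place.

Contribution at this volume is 81,080 × €171.02 = €13,866,301.60.
Operating income = contribution − fixed costs = €13,866,301.60 − €7,159,400 = €6,706,901.60.
Interest = €1,385,450.00, so EBIT − I = €5,321,451.60.
DCL = total CM / (EBIT − I) = €13,866,301.60 / €5,321,451.60 = 2.6057.
EPS therefore changes by 2.6057 × (+20.5%) = +53.4%.

+53.4%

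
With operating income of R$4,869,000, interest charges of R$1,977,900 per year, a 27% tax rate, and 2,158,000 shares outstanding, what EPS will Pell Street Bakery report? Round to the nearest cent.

Pre-tax income = R$4,869,000 − R$1,977,900.00 = R$2,891,100.00.
After tax at 27%: net income = R$2,891,100.00 × 0.73 = R$2,110,503.00.
Per share: R$2,110,503.00 / 2,158,000 shares = R$0.98.

R$0.98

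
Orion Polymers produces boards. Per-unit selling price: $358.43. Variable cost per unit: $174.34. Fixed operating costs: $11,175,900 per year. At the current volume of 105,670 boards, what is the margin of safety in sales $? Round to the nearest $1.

Unit CM = price − variable cost = $358.43 − $174.34 = $184.09. Break-even units = $11,175,900 ÷ $184.09 = 60,708.89; break-even revenue = 60,708.89 × $358.43 = $21,759,888.30.
Current sales = 105,670 × $358.43 = $37,875,298.10.
Margin of safety = $37,875,298.10 − $21,759,888.30 = $16,115,410.

$16,115,410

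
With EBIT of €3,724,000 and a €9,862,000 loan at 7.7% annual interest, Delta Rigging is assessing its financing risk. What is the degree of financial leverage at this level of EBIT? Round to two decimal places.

Annual interest charges come to €759,374.00.
DFL = EBIT ÷ (EBIT − I) = €3,724,000 ÷ (€3,724,000 − €759,374.00) = €3,724,000 ÷ €2,964,626.00 = 1.2561.

1.26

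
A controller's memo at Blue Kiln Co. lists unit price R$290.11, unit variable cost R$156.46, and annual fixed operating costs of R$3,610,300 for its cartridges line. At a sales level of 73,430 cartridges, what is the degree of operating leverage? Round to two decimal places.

1.58

Total contribution margin = 73,430 × R$133.65 = R$9,813,919.50.
Operating income = contribution − fixed costs = R$9,813,919.50 − R$3,610,300 = R$6,203,619.50.
Degree of operating leverage = R$9,813,919.50 / R$6,203,619.50 = 1.5820.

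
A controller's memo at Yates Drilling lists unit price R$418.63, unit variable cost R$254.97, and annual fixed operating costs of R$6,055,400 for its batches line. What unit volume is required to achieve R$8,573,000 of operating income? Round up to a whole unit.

Each unit contributes R$418.63 − R$254.97 = R$163.66.
Required volume = (fixed costs + target profit) ÷ CM = (R$6,055,400 + R$8,573,000) ÷ R$163.66 = 89,382.87, so 89,383 batches.

89,383 batches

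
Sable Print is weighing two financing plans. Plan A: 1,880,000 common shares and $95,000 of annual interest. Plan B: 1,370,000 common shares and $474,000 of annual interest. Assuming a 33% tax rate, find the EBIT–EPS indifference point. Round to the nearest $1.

$1,492,098

At indifference, (EBIT − 95,000)(1 − t)/1,880,000 = (EBIT − 474,000)(1 − t)/1,370,000.
The (1 − t) factor cancels: (EBIT − 95,000) × 1,370,000 = (EBIT − 474,000) × 1,880,000.
EBIT × (1,880,000 − 1,370,000) = 474,000 × 1,880,000 − 95,000 × 1,370,000 = 760,970,000,000, so EBIT = 760,970,000,000 ÷ 510,000 = 1,492,098.04.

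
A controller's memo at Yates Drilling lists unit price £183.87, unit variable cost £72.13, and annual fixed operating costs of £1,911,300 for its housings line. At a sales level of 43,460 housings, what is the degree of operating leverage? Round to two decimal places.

At 43,460 units, contribution = 43,460 × £111.74 = £4,856,220.40.
Subtracting fixed costs: EBIT = £4,856,220.40 − £1,911,300 = £2,944,920.40.
DOL = contribution ÷ EBIT = £4,856,220.40 ÷ £2,944,920.40 = 1.6490.

1.65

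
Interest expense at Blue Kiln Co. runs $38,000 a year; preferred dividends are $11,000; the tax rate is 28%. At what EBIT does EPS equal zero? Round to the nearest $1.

$53,278

Preferred dividends are paid after tax, so their pre-tax equivalent is $11,000 ÷ (1 − 0.28) = $15,277.78.
EPS = 0 when EBIT covers interest plus the pre-tax preferred burden: $38,000 + $15,277.78 = $53,277.78.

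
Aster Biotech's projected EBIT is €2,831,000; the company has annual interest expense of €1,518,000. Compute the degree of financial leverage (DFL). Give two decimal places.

2.16

Annual interest charges come to €1,518,000.00.
Degree of financial leverage = EBIT / (EBIT − interest) = €2,831,000 / €1,313,000.00 = 2.1561.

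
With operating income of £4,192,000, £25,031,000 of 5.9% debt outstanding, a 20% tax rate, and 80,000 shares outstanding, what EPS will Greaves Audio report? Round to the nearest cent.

Interest = £1,476,829.00, so EBT = £4,192,000 − £1,476,829.00 = £2,715,171.00.
After tax at 20%: net income = £2,715,171.00 × 0.80 = £2,172,136.80.
Per share: £2,172,136.80 / 80,000 shares = £27.15.

£27.15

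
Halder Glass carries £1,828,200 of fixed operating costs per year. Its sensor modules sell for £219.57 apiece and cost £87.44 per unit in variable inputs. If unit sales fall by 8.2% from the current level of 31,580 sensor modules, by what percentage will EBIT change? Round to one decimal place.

Total contribution margin = 31,580 × £132.13 = £4,172,665.40.
Subtracting fixed costs: EBIT = £4,172,665.40 − £1,828,200 = £2,344,465.40.
Degree of operating leverage = £4,172,665.40 / £2,344,465.40 = 1.7798.
So EBIT moves 1.7798 × (-8.2%) = -14.6%.

-14.6%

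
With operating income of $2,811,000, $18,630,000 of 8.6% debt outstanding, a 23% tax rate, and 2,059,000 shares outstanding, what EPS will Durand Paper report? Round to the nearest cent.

$0.45

Pre-tax income = $2,811,000 − $1,602,180.00 = $1,208,820.00.
After tax at 23%: net income = $1,208,820.00 × 0.77 = $930,791.40.
EPS = $930,791.40 ÷ 2,059,000 = $0.45.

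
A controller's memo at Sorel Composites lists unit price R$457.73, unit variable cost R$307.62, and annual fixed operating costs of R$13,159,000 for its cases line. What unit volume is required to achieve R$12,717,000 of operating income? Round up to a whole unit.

172,381 cases

Each unit contributes R$457.73 − R$307.62 = R$150.11.
Need Q such that Q × R$150.11 − R$13,159,000 = R$12,717,000, i.e. Q = R$25,876,000 / R$150.11 = 172,380.25 → 172,381.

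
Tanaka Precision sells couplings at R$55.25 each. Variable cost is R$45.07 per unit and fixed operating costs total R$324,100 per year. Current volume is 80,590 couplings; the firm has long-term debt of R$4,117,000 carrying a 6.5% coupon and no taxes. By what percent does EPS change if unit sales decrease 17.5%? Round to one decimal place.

At 80,590 units, contribution = 80,590 × R$10.18 = R$820,406.20.
EBIT = R$820,406.20 − R$324,100 = R$496,306.20.
After interest of R$267,605.00, pre-tax earnings = R$228,701.20.
DCL = total CM / (EBIT − I) = R$820,406.20 / R$228,701.20 = 3.5872.
%ΔEPS = DCL × %ΔSales = 3.5872 × -17.5% = -62.8%.

-62.8%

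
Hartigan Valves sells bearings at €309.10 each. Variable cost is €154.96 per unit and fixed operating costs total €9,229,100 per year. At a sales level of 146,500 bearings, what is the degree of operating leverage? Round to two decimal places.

1.69

At 146,500 units, contribution = 146,500 × €154.14 = €22,581,510.00.
EBIT = €22,581,510.00 − €9,229,100 = €13,352,410.00.
DOL = contribution ÷ EBIT = €22,581,510.00 ÷ €13,352,410.00 = 1.6912.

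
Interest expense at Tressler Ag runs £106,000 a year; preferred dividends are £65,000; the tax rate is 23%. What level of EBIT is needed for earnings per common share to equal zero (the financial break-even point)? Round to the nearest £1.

£190,416

Grossing the preferred dividend up to pre-tax terms: £65,000 / (1 − 0.23) = £84,415.58.
EPS = 0 when EBIT covers interest plus the pre-tax preferred burden: £106,000 + £84,415.58 = £190,415.58.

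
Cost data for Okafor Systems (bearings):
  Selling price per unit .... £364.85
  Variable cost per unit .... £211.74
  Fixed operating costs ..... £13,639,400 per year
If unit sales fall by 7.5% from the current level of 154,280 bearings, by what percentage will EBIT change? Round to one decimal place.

Total contribution margin = 154,280 × £153.11 = £23,621,810.80.
EBIT = £23,621,810.80 − £13,639,400 = £9,982,410.80.
DOL = contribution ÷ EBIT = £23,621,810.80 ÷ £9,982,410.80 = 2.3663.
So EBIT moves 2.3663 × (-7.5%) = -17.7%.

-17.7%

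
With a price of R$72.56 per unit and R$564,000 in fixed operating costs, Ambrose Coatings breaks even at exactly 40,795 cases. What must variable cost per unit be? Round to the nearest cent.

R$58.73

Contribution per unit must be FC / Q = R$564,000 / 40,795 = R$13.8252.
Hence VC = price − CM = R$72.56 − R$13.8252 = R$58.73.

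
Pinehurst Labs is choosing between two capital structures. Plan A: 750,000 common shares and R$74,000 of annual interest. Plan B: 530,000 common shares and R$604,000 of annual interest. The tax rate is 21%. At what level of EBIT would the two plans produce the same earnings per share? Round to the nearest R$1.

Set EPS_A = EPS_B: (EBIT − R$74,000)(1 − 0.21) ÷ 750,000 = (EBIT − R$604,000)(1 − 0.21) ÷ 530,000.
The (1 − t) factor cancels: (EBIT − 74,000) × 530,000 = (EBIT − 604,000) × 750,000.
EBIT × (750,000 − 530,000) = 604,000 × 750,000 − 74,000 × 530,000 = 413,780,000,000, so EBIT = 413,780,000,000 ÷ 220,000 = 1,880,818.18.

R$1,880,818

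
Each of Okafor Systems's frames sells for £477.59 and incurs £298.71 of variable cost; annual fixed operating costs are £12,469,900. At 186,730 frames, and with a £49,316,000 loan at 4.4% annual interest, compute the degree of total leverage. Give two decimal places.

1.78

Total contribution margin = 186,730 × £178.88 = £33,402,262.40.
Subtracting fixed costs: EBIT = £33,402,262.40 − £12,469,900 = £20,932,362.40. Interest = £2,169,904.00.
DOL = £33,402,262.40 ÷ £20,932,362.40 = 1.5957; DFL = £20,932,362.40 ÷ £18,762,458.40 = 1.1157.
DCL = DOL × DFL = 1.5957 × 1.1157 = 1.7803.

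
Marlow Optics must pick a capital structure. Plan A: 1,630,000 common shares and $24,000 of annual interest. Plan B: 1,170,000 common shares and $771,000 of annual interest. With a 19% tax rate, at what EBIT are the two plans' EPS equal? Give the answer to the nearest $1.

Set EPS_A = EPS_B: (EBIT − $24,000)(1 − 0.19) ÷ 1,630,000 = (EBIT − $771,000)(1 − 0.19) ÷ 1,170,000.
Cancelling (1 − t) and cross-multiplying: 1,170,000·(EBIT − 24,000) = 1,630,000·(EBIT − 771,000).
EBIT × (1,630,000 − 1,170,000) = 771,000 × 1,630,000 − 24,000 × 1,170,000 = 1,228,650,000,000, so EBIT = 1,228,650,000,000 ÷ 460,000 = 2,670,978.26.

$2,670,978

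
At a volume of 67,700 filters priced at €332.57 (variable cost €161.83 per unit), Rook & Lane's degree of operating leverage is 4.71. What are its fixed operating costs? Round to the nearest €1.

€9,104,937

Total contribution margin = 67,700 × €170.74 = €11,559,098.00.
DOL = contribution / EBIT, so EBIT = €11,559,098.00 / 4.71 = €2,454,160.93.
And FC = contribution − EBIT = €11,559,098.00 − €2,454,160.93 = €9,104,937.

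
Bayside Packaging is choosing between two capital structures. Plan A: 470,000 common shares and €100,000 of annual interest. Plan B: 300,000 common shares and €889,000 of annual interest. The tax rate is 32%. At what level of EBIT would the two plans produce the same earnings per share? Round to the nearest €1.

Set EPS_A = EPS_B: (EBIT − €100,000)(1 − 0.32) ÷ 470,000 = (EBIT − €889,000)(1 − 0.32) ÷ 300,000.
Cancelling (1 − t) and cross-multiplying: 300,000·(EBIT − 100,000) = 470,000·(EBIT − 889,000).
EBIT × (470,000 − 300,000) = 889,000 × 470,000 − 100,000 × 300,000 = 387,830,000,000, so EBIT = 387,830,000,000 ÷ 170,000 = 2,281,352.94.

€2,281,353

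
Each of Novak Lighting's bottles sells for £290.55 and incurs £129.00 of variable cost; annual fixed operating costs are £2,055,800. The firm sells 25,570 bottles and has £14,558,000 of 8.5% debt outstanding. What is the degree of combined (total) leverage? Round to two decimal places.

4.93

At 25,570 units, contribution = 25,570 × £161.55 = £4,130,833.50.
Subtracting fixed costs: EBIT = £4,130,833.50 − £2,055,800 = £2,075,033.50. Interest = £1,237,430.00, so EBIT − I = £837,603.50.
DCL = contribution ÷ (EBIT − I) = £4,130,833.50 ÷ £837,603.50 = 4.9317.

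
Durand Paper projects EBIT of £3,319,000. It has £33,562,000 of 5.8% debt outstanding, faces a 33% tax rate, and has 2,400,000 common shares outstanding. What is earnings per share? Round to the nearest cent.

£0.38

Pre-tax income = £3,319,000 − £1,946,596.00 = £1,372,404.00.
Net income = £1,372,404.00 × (1 − 0.33) = £919,510.68.
Per share: £919,510.68 / 2,400,000 shares = £0.38.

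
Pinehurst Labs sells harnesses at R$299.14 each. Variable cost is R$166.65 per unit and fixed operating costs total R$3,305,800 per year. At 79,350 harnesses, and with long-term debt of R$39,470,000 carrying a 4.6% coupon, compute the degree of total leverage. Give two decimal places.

Total contribution margin = 79,350 × R$132.49 = R$10,513,081.50.
Operating income = contribution − fixed costs = R$10,513,081.50 − R$3,305,800 = R$7,207,281.50. Interest = R$1,815,620.00, so EBIT − I = R$5,391,661.50.
DCL = contribution ÷ (EBIT − I) = R$10,513,081.50 ÷ R$5,391,661.50 = 1.9499.

1.95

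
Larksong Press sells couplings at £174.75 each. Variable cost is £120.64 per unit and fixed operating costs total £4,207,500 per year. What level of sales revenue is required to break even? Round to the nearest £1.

Contribution margin per unit = £174.75 − £120.64 = £54.11, a CM ratio of £54.11 ÷ £174.75 = 0.3096.
Break-even revenue = fixed costs × price ÷ CM = £4,207,500 × £174.75 ÷ £54.11 = £13,588,258.

£13,588,258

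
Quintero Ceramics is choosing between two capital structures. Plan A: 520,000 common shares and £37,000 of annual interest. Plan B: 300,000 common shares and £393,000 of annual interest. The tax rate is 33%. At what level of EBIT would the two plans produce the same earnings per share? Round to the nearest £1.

£878,455

Set EPS_A = EPS_B: (EBIT − £37,000)(1 − 0.33) ÷ 520,000 = (EBIT − £393,000)(1 − 0.33) ÷ 300,000.
Cancelling (1 − t) and cross-multiplying: 300,000·(EBIT − 37,000) = 520,000·(EBIT − 393,000).
EBIT × (520,000 − 300,000) = 393,000 × 520,000 − 37,000 × 300,000 = 193,260,000,000, so EBIT = 193,260,000,000 ÷ 220,000 = 878,454.55.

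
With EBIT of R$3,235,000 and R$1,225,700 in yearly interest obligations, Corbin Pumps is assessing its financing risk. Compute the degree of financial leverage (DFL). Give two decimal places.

1.61

Interest = R$1,225,700.00.
Degree of financial leverage = EBIT / (EBIT − interest) = R$3,235,000 / R$2,009,300.00 = 1.6100.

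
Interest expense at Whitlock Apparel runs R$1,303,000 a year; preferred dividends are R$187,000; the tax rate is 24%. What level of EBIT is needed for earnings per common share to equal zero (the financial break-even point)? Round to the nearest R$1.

R$1,549,053

Grossing the preferred dividend up to pre-tax terms: R$187,000 / (1 − 0.24) = R$246,052.63.
EPS = 0 when EBIT covers interest plus the pre-tax preferred burden: R$1,303,000 + R$246,052.63 = R$1,549,052.63.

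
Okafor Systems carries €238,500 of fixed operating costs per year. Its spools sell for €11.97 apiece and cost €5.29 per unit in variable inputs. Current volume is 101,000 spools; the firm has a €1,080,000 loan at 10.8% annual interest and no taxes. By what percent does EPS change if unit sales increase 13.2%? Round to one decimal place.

At 101,000 units, contribution = 101,000 × €6.68 = €674,680.00.
Operating income = contribution − fixed costs = €674,680.00 − €238,500 = €436,180.00.
Interest = €116,640.00, so EBIT − I = €319,540.00.
DCL = total CM / (EBIT − I) = €674,680.00 / €319,540.00 = 2.1114.
EPS therefore changes by 2.1114 × (+13.2%) = +27.9%.

+27.9%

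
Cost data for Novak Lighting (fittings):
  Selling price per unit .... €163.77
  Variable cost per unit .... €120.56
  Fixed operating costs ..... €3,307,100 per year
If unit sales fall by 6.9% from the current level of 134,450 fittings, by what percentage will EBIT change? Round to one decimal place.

Contribution at this volume is 134,450 × €43.21 = €5,809,584.50.
EBIT = €5,809,584.50 − €3,307,100 = €2,502,484.50.
DOL = contribution ÷ EBIT = €5,809,584.50 ÷ €2,502,484.50 = 2.3215.
So EBIT moves 2.3215 × (-6.9%) = -16.0%.

-16.0%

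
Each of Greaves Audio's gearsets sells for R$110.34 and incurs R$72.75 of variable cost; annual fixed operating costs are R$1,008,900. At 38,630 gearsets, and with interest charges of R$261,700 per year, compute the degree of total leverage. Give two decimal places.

At 38,630 units, contribution = 38,630 × R$37.59 = R$1,452,101.70.
Operating income = contribution − fixed costs = R$1,452,101.70 − R$1,008,900 = R$443,201.70. Interest = R$261,700.00, so EBIT − I = R$181,501.70.
DCL = contribution ÷ (EBIT − I) = R$1,452,101.70 ÷ R$181,501.70 = 8.0005.

8.00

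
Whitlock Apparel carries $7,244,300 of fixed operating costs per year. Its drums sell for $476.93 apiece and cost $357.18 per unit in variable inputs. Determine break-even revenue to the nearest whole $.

$28,851,975

CM per unit = $476.93 − $357.18 = $119.75; CM ratio = $119.75 / $476.93 = 0.2511.
Break-even sales = FC ÷ CM ratio = $7,244,300 × $476.93 / $119.75 = $28,851,975.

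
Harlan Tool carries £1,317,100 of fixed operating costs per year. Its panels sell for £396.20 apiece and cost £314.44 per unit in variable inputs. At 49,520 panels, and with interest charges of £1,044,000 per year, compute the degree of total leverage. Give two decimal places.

Total contribution margin = 49,520 × £81.76 = £4,048,755.20.
Operating income = contribution − fixed costs = £4,048,755.20 − £1,317,100 = £2,731,655.20. Interest = £1,044,000.00, so EBIT − I = £1,687,655.20.
Degree of total leverage = total CM / (EBIT − interest) = £4,048,755.20 / £1,687,655.20 = 2.3990.

2.40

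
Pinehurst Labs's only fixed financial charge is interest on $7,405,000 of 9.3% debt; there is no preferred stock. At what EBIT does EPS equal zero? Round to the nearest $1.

$688,665

Annual interest = 9.3% × $7,405,000 = $688,665.00.
Without preferred stock the financial break-even is simply EBIT = interest = $688,665.00.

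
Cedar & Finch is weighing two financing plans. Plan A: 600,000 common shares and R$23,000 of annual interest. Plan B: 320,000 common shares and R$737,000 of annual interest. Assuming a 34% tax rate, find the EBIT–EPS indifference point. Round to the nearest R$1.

R$1,553,000

Set EPS_A = EPS_B: (EBIT − R$23,000)(1 − 0.34) ÷ 600,000 = (EBIT − R$737,000)(1 − 0.34) ÷ 320,000.
Cancelling (1 − t) and cross-multiplying: 320,000·(EBIT − 23,000) = 600,000·(EBIT − 737,000).
Solving, EBIT = (737,000·600,000 − 23,000·320,000) / (600,000 − 320,000) = 434,840,000,000 / 280,000 = 1,553,000.00.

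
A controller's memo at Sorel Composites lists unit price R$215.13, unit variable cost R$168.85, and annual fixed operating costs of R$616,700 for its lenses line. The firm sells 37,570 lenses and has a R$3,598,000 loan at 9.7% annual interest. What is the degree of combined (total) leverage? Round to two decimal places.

2.25

Total contribution margin = 37,570 × R$46.28 = R$1,738,739.60.
EBIT = R$1,738,739.60 − R$616,700 = R$1,122,039.60. Interest = R$349,006.00.
DOL = R$1,738,739.60 ÷ R$1,122,039.60 = 1.5496; DFL = R$1,122,039.60 ÷ R$773,033.60 = 1.4515.
Combined leverage = 1.5496 × 1.4515 = 2.2492.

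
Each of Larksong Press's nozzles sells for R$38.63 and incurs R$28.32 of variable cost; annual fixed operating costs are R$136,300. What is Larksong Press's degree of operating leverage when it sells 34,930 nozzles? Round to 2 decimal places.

1.61

Contribution at this volume is 34,930 × R$10.31 = R$360,128.30.
Operating income = contribution − fixed costs = R$360,128.30 − R$136,300 = R$223,828.30.
DOL = contribution ÷ EBIT = R$360,128.30 ÷ R$223,828.30 = 1.6089.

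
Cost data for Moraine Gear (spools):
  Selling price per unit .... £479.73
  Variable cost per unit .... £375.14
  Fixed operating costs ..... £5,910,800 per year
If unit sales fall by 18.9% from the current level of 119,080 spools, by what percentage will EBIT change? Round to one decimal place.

At 119,080 units, contribution = 119,080 × £104.59 = £12,454,577.20.
Subtracting fixed costs: EBIT = £12,454,577.20 − £5,910,800 = £6,543,777.20.
So DOL = total CM / EBIT = £12,454,577.20 / £6,543,777.20 = 1.9033.
%ΔEBIT = DOL × %ΔSales = 1.9033 × -18.9% = -36.0%.

-36.0%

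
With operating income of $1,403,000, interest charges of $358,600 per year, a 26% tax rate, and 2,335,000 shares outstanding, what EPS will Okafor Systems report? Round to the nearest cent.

Pre-tax income = $1,403,000 − $358,600.00 = $1,044,400.00.
Net income = $1,044,400.00 × (1 − 0.26) = $772,856.00.
EPS = $772,856.00 ÷ 2,335,000 = $0.33.

$0.33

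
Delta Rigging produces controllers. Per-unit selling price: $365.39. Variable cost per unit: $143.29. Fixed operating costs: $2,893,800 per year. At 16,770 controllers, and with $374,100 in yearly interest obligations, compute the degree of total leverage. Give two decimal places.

8.16

Total contribution margin = 16,770 × $222.10 = $3,724,617.00.
Subtracting fixed costs: EBIT = $3,724,617.00 − $2,893,800 = $830,817.00. Interest = $374,100.00, so EBIT − I = $456,717.00.
Degree of total leverage = total CM / (EBIT − interest) = $3,724,617.00 / $456,717.00 = 8.1552.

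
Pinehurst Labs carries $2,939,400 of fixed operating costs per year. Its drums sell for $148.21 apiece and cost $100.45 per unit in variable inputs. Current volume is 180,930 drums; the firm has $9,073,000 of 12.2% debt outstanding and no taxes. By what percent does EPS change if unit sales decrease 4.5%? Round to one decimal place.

Contribution at this volume is 180,930 × $47.76 = $8,641,216.80.
Operating income = contribution − fixed costs = $8,641,216.80 − $2,939,400 = $5,701,816.80.
Interest = $1,106,906.00, so EBIT − I = $4,594,910.80.
DCL = total CM / (EBIT − I) = $8,641,216.80 / $4,594,910.80 = 1.8806.
EPS therefore changes by 1.8806 × (-4.5%) = -8.5%.

-8.5%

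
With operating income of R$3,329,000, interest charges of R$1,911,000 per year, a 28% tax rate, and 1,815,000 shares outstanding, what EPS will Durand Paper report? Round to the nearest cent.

R$0.56

Pre-tax income = R$3,329,000 − R$1,911,000.00 = R$1,418,000.00.
Net income = R$1,418,000.00 × (1 − 0.28) = R$1,020,960.00.
EPS = R$1,020,960.00 ÷ 1,815,000 = R$0.56.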